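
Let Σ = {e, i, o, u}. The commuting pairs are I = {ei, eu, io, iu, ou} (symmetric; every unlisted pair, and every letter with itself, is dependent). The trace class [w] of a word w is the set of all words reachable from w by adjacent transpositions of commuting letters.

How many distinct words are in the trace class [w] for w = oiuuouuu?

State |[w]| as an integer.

#0=o has no predecessor
#1=i has no predecessor
#2=u has no predecessor
#3=u depends on [2:u]
#4=o depends on [0:o]
#5=u depends on [3:u]
#6=u depends on [5:u]
#7=u depends on [6:u]
sources: [0:o, 1:i, 2:u]
N(rest) = Σ N(rest − s) over sources s of rest; N(one piece) = 1:
  size 1 → [1]=1  [4]=1  [7]=1
  size 2 → [0,4]=1  [1,4]=2  [1,7]=2  [4,7]=2  [6,7]=1
  size 3 → [0,1,4]=3  [0,4,7]=3  [1,4,7]=6  [1,6,7]=3  [4,6,7]=3  [5,6,7]=1
  size 4 → [0,1,4,7]=12  [0,4,6,7]=6  [1,4,6,7]=12  [1,5,6,7]=4  [3,5,6,7]=1  [4,5,6,7]=4
  size 5 → [0,1,4,6,7]=30  [0,4,5,6,7]=10  [1,3,5,6,7]=5  [1,4,5,6,7]=20  [2,3,5,6,7]=1  [3,4,5,6,7]=5
  size 6 → [0,1,4,5,6,7]=60  [0,3,4,5,6,7]=15  [1,2,3,5,6,7]=6  [1,3,4,5,6,7]=30  [2,3,4,5,6,7]=6
  first=0(o) contributes 42
  first=1(i) contributes 21
  first=2(u) contributes 105
|[w]| = 168

168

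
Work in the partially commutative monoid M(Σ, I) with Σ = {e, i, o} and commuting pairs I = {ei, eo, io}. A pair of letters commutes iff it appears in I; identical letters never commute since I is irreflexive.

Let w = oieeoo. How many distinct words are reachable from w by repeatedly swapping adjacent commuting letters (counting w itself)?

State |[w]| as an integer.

60

0(o) covers ∅
1(i) covers ∅
2(e) covers ∅
3(e) covers 2:e
4(o) covers 0:o
5(o) covers 4:o
floor of heap: 0:o, 1:i, 2:e
completions by unplaced set U, small U first (add the entries for U minus each lowest piece of U):
  |U|=1: {1}:1  {3}:1  {5}:1
  |U|=2: {1,3}:2  {1,5}:2  {2,3}:1  {3,5}:2  {4,5}:1
  |U|=3: {0,4,5}:1  {1,2,3}:3  {1,3,5}:6  {1,4,5}:3  {2,3,5}:3  {3,4,5}:3
  |U|=4: {0,1,4,5}:4  {0,3,4,5}:4  {1,2,3,5}:12  {1,3,4,5}:12  {2,3,4,5}:6
  start at 0(o): 30
  start at 1(i): 10
  start at 2(e): 20
sum over floor = 60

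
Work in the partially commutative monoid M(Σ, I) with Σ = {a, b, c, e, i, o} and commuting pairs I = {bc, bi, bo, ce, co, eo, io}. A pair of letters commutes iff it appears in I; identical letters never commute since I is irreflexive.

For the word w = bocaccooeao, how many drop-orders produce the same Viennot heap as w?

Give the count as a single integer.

piece 0:b — minimal
piece 1:o — minimal
piece 2:c — minimal
piece 3:a rests on {0:b, 1:o, 2:c}
piece 4:c rests on {3:a}
piece 5:c rests on {4:c}
piece 6:o rests on {3:a}
piece 7:o rests on {6:o}
piece 8:e rests on {3:a}
piece 9:a rests on {5:c, 7:o, 8:e}
piece 10:o rests on {9:a}
minimal pieces: {0:b, 1:o, 2:c}
ways to finish when only these pieces remain (= sum over removing one remaining piece with nothing left below it):
  1 left: {10}→1
  2 left: {9,10}→1
  3 left: {5,9,10}→1  {7,9,10}→1  {8,9,10}→1
  4 left: {4,5,9,10}→1  {5,7,9,10}→2  {5,8,9,10}→2  {6,7,9,10}→1  {7,8,9,10}→2
  5 left: {4,5,7,9,10}→3  {4,5,8,9,10}→3  {5,6,7,9,10}→3  {5,7,8,9,10}→6  {6,7,8,9,10}→3
  6 left: {4,5,6,7,9,10}→6  {4,5,7,8,9,10}→12  {5,6,7,8,9,10}→12
  7 left: {4,5,6,7,8,9,10}→30
  8 left: {3,4,5,6,7,8,9,10}→30
  9 left: {0,3,4,5,6,7,8,9,10}→30  {1,3,4,5,6,7,8,9,10}→30  {2,3,4,5,6,7,8,9,10}→30
  placing 0:b first → 60 extensions
  placing 1:o first → 60 extensions
  placing 2:c first → 60 extensions
total linear extensions = 180

180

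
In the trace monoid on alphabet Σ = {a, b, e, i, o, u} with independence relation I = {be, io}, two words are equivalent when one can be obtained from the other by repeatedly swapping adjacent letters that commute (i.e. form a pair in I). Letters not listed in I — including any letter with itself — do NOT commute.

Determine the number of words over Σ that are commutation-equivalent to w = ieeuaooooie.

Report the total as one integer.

piece 0:i — minimal
piece 1:e rests on {0:i}
piece 2:e rests on {1:e}
piece 3:u rests on {2:e}
piece 4:a rests on {3:u}
piece 5:o rests on {4:a}
piece 6:o rests on {5:o}
piece 7:o rests on {6:o}
piece 8:o rests on {7:o}
piece 9:i rests on {4:a}
piece 10:e rests on {8:o, 9:i}
minimal pieces: {0:i}
ways to finish when only these pieces remain (= sum over removing one remaining piece with nothing left below it):
  1 left: {10}→1
  2 left: {8,10}→1  {9,10}→1
  3 left: {7,8,10}→1  {8,9,10}→2
  4 left: {6,7,8,10}→1  {7,8,9,10}→3
  5 left: {5,6,7,8,10}→1  {6,7,8,9,10}→4
  6 left: {5,6,7,8,9,10}→5
  7 left: {4,5,6,7,8,9,10}→5
  8 left: {3,4,5,6,7,8,9,10}→5
  9 left: {2,3,4,5,6,7,8,9,10}→5
  placing 0:i first → 5 extensions

5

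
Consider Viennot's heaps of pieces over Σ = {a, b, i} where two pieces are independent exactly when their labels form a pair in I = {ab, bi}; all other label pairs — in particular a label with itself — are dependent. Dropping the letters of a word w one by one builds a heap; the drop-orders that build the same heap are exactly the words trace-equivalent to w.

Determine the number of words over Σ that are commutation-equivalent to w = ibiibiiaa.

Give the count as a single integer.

piece 0:i — minimal
piece 1:b — minimal
piece 2:i rests on {0:i}
piece 3:i rests on {2:i}
piece 4:b rests on {1:b}
piece 5:i rests on {3:i}
piece 6:i rests on {5:i}
piece 7:a rests on {6:i}
piece 8:a rests on {7:a}
minimal pieces: {0:i, 1:b}
ways to finish when only these pieces remain (= sum over removing one remaining piece with nothing left below it):
  1 left: {4}→1  {8}→1
  2 left: {1,4}→1  {4,8}→2  {7,8}→1
  3 left: {1,4,8}→3  {4,7,8}→3  {6,7,8}→1
  4 left: {1,4,7,8}→6  {4,6,7,8}→4  {5,6,7,8}→1
  5 left: {1,4,6,7,8}→10  {3,5,6,7,8}→1  {4,5,6,7,8}→5
  6 left: {1,4,5,6,7,8}→15  {2,3,5,6,7,8}→1  {3,4,5,6,7,8}→6
  7 left: {0,2,3,5,6,7,8}→1  {1,3,4,5,6,7,8}→21  {2,3,4,5,6,7,8}→7
  placing 0:i first → 28 extensions
  placing 1:b first → 8 extensions
total linear extensions = 36

36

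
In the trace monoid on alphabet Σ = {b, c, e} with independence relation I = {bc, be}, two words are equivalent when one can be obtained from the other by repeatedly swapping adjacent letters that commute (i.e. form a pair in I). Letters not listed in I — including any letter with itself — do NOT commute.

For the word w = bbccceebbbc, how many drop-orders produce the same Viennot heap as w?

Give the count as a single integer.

piece 0:b — minimal
piece 1:b rests on {0:b}
piece 2:c — minimal
piece 3:c rests on {2:c}
piece 4:c rests on {3:c}
piece 5:e rests on {4:c}
piece 6:e rests on {5:e}
piece 7:b rests on {1:b}
piece 8:b rests on {7:b}
piece 9:b rests on {8:b}
piece 10:c rests on {6:e}
minimal pieces: {0:b, 2:c}
ways to finish when only these pieces remain (= sum over removing one remaining piece with nothing left below it):
  1 left: {9}→1  {10}→1
  2 left: {6,10}→1  {8,9}→1  {9,10}→2
  3 left: {5,6,10}→1  {6,9,10}→3  {7,8,9}→1  {8,9,10}→3
  4 left: {1,7,8,9}→1  {4,5,6,10}→1  {5,6,9,10}→4  {6,8,9,10}→6  {7,8,9,10}→4
  5 left: {0,1,7,8,9}→1  {1,7,8,9,10}→5  {3,4,5,6,10}→1  {4,5,6,9,10}→5  {5,6,8,9,10}→10  {6,7,8,9,10}→10
  6 left: {0,1,7,8,9,10}→6  {1,6,7,8,9,10}→15  {2,3,4,5,6,10}→1  {3,4,5,6,9,10}→6  {4,5,6,8,9,10}→15  {5,6,7,8,9,10}→20
  7 left: {0,1,6,7,8,9,10}→21  {1,5,6,7,8,9,10}→35  {2,3,4,5,6,9,10}→7  {3,4,5,6,8,9,10}→21  {4,5,6,7,8,9,10}→35
  8 left: {0,1,5,6,7,8,9,10}→56  {1,4,5,6,7,8,9,10}→70  {2,3,4,5,6,8,9,10}→28  {3,4,5,6,7,8,9,10}→56
  9 left: {0,1,4,5,6,7,8,9,10}→126  {1,3,4,5,6,7,8,9,10}→126  {2,3,4,5,6,7,8,9,10}→84
  placing 0:b first → 210 extensions
  placing 2:c first → 252 extensions
total linear extensions = 462

462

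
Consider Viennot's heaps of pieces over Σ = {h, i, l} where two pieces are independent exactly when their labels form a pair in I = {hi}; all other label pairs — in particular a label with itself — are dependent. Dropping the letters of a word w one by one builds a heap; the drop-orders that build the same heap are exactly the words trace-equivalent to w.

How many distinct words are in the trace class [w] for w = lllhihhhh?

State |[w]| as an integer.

6

piece 0:l — minimal
piece 1:l rests on {0:l}
piece 2:l rests on {1:l}
piece 3:h rests on {2:l}
piece 4:i rests on {2:l}
piece 5:h rests on {3:h}
piece 6:h rests on {5:h}
piece 7:h rests on {6:h}
piece 8:h rests on {7:h}
minimal pieces: {0:l}
ways to finish when only these pieces remain (= sum over removing one remaining piece with nothing left below it):
  1 left: {4}→1  {8}→1
  2 left: {4,8}→2  {7,8}→1
  3 left: {4,7,8}→3  {6,7,8}→1
  4 left: {4,6,7,8}→4  {5,6,7,8}→1
  5 left: {3,5,6,7,8}→1  {4,5,6,7,8}→5
  6 left: {3,4,5,6,7,8}→6
  7 left: {2,3,4,5,6,7,8}→6
  placing 0:l first → 6 extensions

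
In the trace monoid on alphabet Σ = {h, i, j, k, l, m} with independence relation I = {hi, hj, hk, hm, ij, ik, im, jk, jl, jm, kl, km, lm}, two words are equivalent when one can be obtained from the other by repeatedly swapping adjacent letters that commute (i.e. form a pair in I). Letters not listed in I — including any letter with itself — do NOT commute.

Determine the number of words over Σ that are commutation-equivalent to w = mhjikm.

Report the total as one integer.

360

drop 0:m onto floor
drop 1:h onto floor
drop 2:j onto floor
drop 3:i onto floor
drop 4:k onto floor
drop 5:m onto {0:m}
ground layer = {0:m, 1:h, 2:j, 3:i, 4:k}
drop-orders for the pieces not yet dropped (sum over which currently-grounded one goes next):
  1 to go: {1} 1  {2} 1  {3} 1  {4} 1  {5} 1
  2 to go: {0,5} 1  {1,2} 2  {1,3} 2  {1,4} 2  {1,5} 2  {2,3} 2  {2,4} 2  {2,5} 2  {3,4} 2  {3,5} 2  {4,5} 2
  3 to go: {0,1,5} 3  {0,2,5} 3  {0,3,5} 3  {0,4,5} 3  {1,2,3} 6  {1,2,4} 6  {1,2,5} 6  {1,3,4} 6  {1,3,5} 6  {1,4,5} 6  {2,3,4} 6  {2,3,5} 6  {2,4,5} 6  {3,4,5} 6
  4 to go: {0,1,2,5} 12  {0,1,3,5} 12  {0,1,4,5} 12  {0,2,3,5} 12  {0,2,4,5} 12  {0,3,4,5} 12  {1,2,3,4} 24  {1,2,3,5} 24  {1,2,4,5} 24  {1,3,4,5} 24  {2,3,4,5} 24
  if 0:m drops first: 120 orders
  if 1:h drops first: 60 orders
  if 2:j drops first: 60 orders
  if 3:i drops first: 60 orders
  if 4:k drops first: 60 orders
heap linearizations: 360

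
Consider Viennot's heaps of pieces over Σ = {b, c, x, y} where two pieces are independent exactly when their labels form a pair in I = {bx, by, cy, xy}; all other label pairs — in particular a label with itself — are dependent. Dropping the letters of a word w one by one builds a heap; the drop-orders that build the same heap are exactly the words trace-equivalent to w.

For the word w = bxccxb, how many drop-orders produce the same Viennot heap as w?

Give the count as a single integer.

drop 0:b onto floor
drop 1:x onto floor
drop 2:c onto {0:b, 1:x}
drop 3:c onto {2:c}
drop 4:x onto {3:c}
drop 5:b onto {3:c}
ground layer = {0:b, 1:x}
drop-orders for the pieces not yet dropped (sum over which currently-grounded one goes next):
  1 to go: {4} 1  {5} 1
  2 to go: {4,5} 2
  3 to go: {3,4,5} 2
  4 to go: {2,3,4,5} 2
  if 0:b drops first: 2 orders
  if 1:x drops first: 2 orders
heap linearizations: 4

4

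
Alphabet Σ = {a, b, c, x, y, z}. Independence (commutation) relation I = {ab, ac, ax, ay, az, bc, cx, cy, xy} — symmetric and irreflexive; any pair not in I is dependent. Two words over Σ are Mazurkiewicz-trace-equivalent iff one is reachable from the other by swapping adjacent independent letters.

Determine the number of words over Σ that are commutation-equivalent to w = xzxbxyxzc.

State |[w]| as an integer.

piece 0:x — minimal
piece 1:z rests on {0:x}
piece 2:x rests on {1:z}
piece 3:b rests on {2:x}
piece 4:x rests on {3:b}
piece 5:y rests on {3:b}
piece 6:x rests on {4:x}
piece 7:z rests on {5:y, 6:x}
piece 8:c rests on {7:z}
minimal pieces: {0:x}
ways to finish when only these pieces remain (= sum over removing one remaining piece with nothing left below it):
  1 left: {8}→1
  2 left: {7,8}→1
  3 left: {5,7,8}→1  {6,7,8}→1
  4 left: {4,6,7,8}→1  {5,6,7,8}→2
  5 left: {4,5,6,7,8}→3
  6 left: {3,4,5,6,7,8}→3
  7 left: {2,3,4,5,6,7,8}→3
  placing 0:x first → 3 extensions

3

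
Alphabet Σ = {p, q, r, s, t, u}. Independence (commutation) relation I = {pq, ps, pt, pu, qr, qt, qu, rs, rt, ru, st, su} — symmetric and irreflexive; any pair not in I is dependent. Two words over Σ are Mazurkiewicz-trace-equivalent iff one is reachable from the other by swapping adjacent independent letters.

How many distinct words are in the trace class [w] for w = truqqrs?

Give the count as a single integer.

210

0(t) covers ∅
1(r) covers ∅
2(u) covers 0:t
3(q) covers ∅
4(q) covers 3:q
5(r) covers 1:r
6(s) covers 4:q
floor of heap: 0:t, 1:r, 3:q
completions by unplaced set U, small U first (add the entries for U minus each lowest piece of U):
  |U|=1: {2}:1  {5}:1  {6}:1
  |U|=2: {0,2}:1  {1,5}:1  {2,5}:2  {2,6}:2  {4,6}:1  {5,6}:2
  |U|=3: {0,2,5}:3  {0,2,6}:3  {1,2,5}:3  {1,5,6}:3  {2,4,6}:3  {2,5,6}:6  {3,4,6}:1  {4,5,6}:3
  |U|=4: {0,1,2,5}:6  {0,2,4,6}:6  {0,2,5,6}:12  {1,2,5,6}:12  {1,4,5,6}:6  {2,3,4,6}:4  {2,4,5,6}:12  {3,4,5,6}:4
  |U|=5: {0,1,2,5,6}:30  {0,2,3,4,6}:10  {0,2,4,5,6}:30  {1,2,4,5,6}:30  {1,3,4,5,6}:10  {2,3,4,5,6}:20
  start at 0(t): 60
  start at 1(r): 60
  start at 3(q): 90
sum over floor = 210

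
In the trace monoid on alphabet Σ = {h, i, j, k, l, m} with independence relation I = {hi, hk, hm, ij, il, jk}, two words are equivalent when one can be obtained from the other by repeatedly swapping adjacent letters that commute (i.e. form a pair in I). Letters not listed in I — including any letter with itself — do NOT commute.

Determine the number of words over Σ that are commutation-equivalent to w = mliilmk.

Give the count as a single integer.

6

#0=m has no predecessor
#1=l depends on [0:m]
#2=i depends on [0:m]
#3=i depends on [2:i]
#4=l depends on [1:l]
#5=m depends on [3:i, 4:l]
#6=k depends on [5:m]
sources: [0:m]
N(rest) = Σ N(rest − s) over sources s of rest; N(one piece) = 1:
  size 1 → [6]=1
  size 2 → [5,6]=1
  size 3 → [3,5,6]=1  [4,5,6]=1
  size 4 → [1,4,5,6]=1  [2,3,5,6]=1  [3,4,5,6]=2
  size 5 → [1,3,4,5,6]=3  [2,3,4,5,6]=3
  first=0(m) contributes 6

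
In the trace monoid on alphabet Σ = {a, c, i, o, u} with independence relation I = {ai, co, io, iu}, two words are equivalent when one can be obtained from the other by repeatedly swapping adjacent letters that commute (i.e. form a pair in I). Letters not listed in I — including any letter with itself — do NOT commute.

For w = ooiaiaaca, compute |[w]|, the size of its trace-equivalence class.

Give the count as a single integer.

#0=o has no predecessor
#1=o depends on [0:o]
#2=i has no predecessor
#3=a depends on [1:o]
#4=i depends on [2:i]
#5=a depends on [3:a]
#6=a depends on [5:a]
#7=c depends on [4:i, 6:a]
#8=a depends on [7:c]
sources: [0:o, 2:i]
N(rest) = Σ N(rest − s) over sources s of rest; N(one piece) = 1:
  size 1 → [8]=1
  size 2 → [7,8]=1
  size 3 → [4,7,8]=1  [6,7,8]=1
  size 4 → [2,4,7,8]=1  [4,6,7,8]=2  [5,6,7,8]=1
  size 5 → [2,4,6,7,8]=3  [3,5,6,7,8]=1  [4,5,6,7,8]=3
  size 6 → [1,3,5,6,7,8]=1  [2,4,5,6,7,8]=6  [3,4,5,6,7,8]=4
  size 7 → [0,1,3,5,6,7,8]=1  [1,3,4,5,6,7,8]=5  [2,3,4,5,6,7,8]=10
  first=0(o) contributes 15
  first=2(i) contributes 6
|[w]| = 21

21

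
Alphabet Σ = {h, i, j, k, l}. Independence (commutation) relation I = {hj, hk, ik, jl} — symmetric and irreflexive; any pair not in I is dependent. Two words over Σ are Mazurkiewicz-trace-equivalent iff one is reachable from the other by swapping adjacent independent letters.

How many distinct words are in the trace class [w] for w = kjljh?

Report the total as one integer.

6

#0=k has no predecessor
#1=j depends on [0:k]
#2=l depends on [0:k]
#3=j depends on [1:j]
#4=h depends on [2:l]
sources: [0:k]
N(rest) = Σ N(rest − s) over sources s of rest; N(one piece) = 1:
  size 1 → [3]=1  [4]=1
  size 2 → [1,3]=1  [2,4]=1  [3,4]=2
  size 3 → [1,3,4]=3  [2,3,4]=3
  first=0(k) contributes 6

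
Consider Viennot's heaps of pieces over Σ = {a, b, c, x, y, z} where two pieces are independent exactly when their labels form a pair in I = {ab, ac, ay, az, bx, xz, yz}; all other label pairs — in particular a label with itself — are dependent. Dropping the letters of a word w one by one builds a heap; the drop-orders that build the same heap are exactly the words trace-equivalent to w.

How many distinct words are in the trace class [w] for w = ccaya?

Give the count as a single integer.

0(c) covers ∅
1(c) covers 0:c
2(a) covers ∅
3(y) covers 1:c
4(a) covers 2:a
floor of heap: 0:c, 2:a
completions by unplaced set U, small U first (add the entries for U minus each lowest piece of U):
  |U|=1: {3}:1  {4}:1
  |U|=2: {1,3}:1  {2,4}:1  {3,4}:2
  |U|=3: {0,1,3}:1  {1,3,4}:3  {2,3,4}:3
  start at 0(c): 6
  start at 2(a): 4
sum over floor = 10

10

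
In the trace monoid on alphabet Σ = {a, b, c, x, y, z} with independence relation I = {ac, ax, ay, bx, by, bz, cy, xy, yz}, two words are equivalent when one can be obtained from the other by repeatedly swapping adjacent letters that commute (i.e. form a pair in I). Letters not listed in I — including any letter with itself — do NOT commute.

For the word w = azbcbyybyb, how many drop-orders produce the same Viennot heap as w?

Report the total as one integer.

240

piece 0:a — minimal
piece 1:z rests on {0:a}
piece 2:b rests on {0:a}
piece 3:c rests on {1:z, 2:b}
piece 4:b rests on {3:c}
piece 5:y — minimal
piece 6:y rests on {5:y}
piece 7:b rests on {4:b}
piece 8:y rests on {6:y}
piece 9:b rests on {7:b}
minimal pieces: {0:a, 5:y}
ways to finish when only these pieces remain (= sum over removing one remaining piece with nothing left below it):
  1 left: {8}→1  {9}→1
  2 left: {6,8}→1  {7,9}→1  {8,9}→2
  3 left: {4,7,9}→1  {5,6,8}→1  {6,8,9}→3  {7,8,9}→3
  4 left: {3,4,7,9}→1  {4,7,8,9}→4  {5,6,8,9}→4  {6,7,8,9}→6
  5 left: {1,3,4,7,9}→1  {2,3,4,7,9}→1  {3,4,7,8,9}→5  {4,6,7,8,9}→10  {5,6,7,8,9}→10
  6 left: {1,2,3,4,7,9}→2  {1,3,4,7,8,9}→6  {2,3,4,7,8,9}→6  {3,4,6,7,8,9}→15  {4,5,6,7,8,9}→20
  7 left: {0,1,2,3,4,7,9}→2  {1,2,3,4,7,8,9}→14  {1,3,4,6,7,8,9}→21  {2,3,4,6,7,8,9}→21  {3,4,5,6,7,8,9}→35
  8 left: {0,1,2,3,4,7,8,9}→16  {1,2,3,4,6,7,8,9}→56  {1,3,4,5,6,7,8,9}→56  {2,3,4,5,6,7,8,9}→56
  placing 0:a first → 168 extensions
  placing 5:y first → 72 extensions
total linear extensions = 240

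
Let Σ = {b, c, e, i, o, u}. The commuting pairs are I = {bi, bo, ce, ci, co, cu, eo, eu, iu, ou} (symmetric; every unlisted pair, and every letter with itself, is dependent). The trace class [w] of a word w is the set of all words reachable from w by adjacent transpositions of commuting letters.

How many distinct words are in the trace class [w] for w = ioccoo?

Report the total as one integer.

15

#0=i has no predecessor
#1=o depends on [0:i]
#2=c has no predecessor
#3=c depends on [2:c]
#4=o depends on [1:o]
#5=o depends on [4:o]
sources: [0:i, 2:c]
N(rest) = Σ N(rest − s) over sources s of rest; N(one piece) = 1:
  size 1 → [3]=1  [5]=1
  size 2 → [2,3]=1  [3,5]=2  [4,5]=1
  size 3 → [1,4,5]=1  [2,3,5]=3  [3,4,5]=3
  size 4 → [0,1,4,5]=1  [1,3,4,5]=4  [2,3,4,5]=6
  first=0(i) contributes 10
  first=2(c) contributes 5
|[w]| = 15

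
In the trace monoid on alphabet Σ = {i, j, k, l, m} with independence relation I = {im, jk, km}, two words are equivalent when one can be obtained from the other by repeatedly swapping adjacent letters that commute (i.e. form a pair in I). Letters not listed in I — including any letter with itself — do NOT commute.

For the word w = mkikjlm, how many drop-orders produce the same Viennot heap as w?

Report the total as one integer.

0(m) covers ∅
1(k) covers ∅
2(i) covers 1:k
3(k) covers 2:i
4(j) covers 0:m, 2:i
5(l) covers 3:k, 4:j
6(m) covers 5:l
floor of heap: 0:m, 1:k
completions by unplaced set U, small U first (add the entries for U minus each lowest piece of U):
  |U|=1: {6}:1
  |U|=2: {5,6}:1
  |U|=3: {3,5,6}:1  {4,5,6}:1
  |U|=4: {0,4,5,6}:1  {3,4,5,6}:2
  |U|=5: {0,3,4,5,6}:3  {2,3,4,5,6}:2
  start at 0(m): 2
  start at 1(k): 5
sum over floor = 7

7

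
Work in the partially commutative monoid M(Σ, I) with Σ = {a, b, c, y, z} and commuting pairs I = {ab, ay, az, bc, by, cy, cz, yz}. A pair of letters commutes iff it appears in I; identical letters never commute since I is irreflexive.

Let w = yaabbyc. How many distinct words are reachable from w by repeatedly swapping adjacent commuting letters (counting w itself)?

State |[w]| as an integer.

210

#0=y has no predecessor
#1=a has no predecessor
#2=a depends on [1:a]
#3=b has no predecessor
#4=b depends on [3:b]
#5=y depends on [0:y]
#6=c depends on [2:a]
sources: [0:y, 1:a, 3:b]
N(rest) = Σ N(rest − s) over sources s of rest; N(one piece) = 1:
  size 1 → [4]=1  [5]=1  [6]=1
  size 2 → [0,5]=1  [2,6]=1  [3,4]=1  [4,5]=2  [4,6]=2  [5,6]=2
  size 3 → [0,4,5]=3  [0,5,6]=3  [1,2,6]=1  [2,4,6]=3  [2,5,6]=3  [3,4,5]=3  [3,4,6]=3  [4,5,6]=6
  size 4 → [0,2,5,6]=6  [0,3,4,5]=6  [0,4,5,6]=12  [1,2,4,6]=4  [1,2,5,6]=4  [2,3,4,6]=6  [2,4,5,6]=12  [3,4,5,6]=12
  size 5 → [0,1,2,5,6]=10  [0,2,4,5,6]=30  [0,3,4,5,6]=30  [1,2,3,4,6]=10  [1,2,4,5,6]=20  [2,3,4,5,6]=30
  first=0(y) contributes 60
  first=1(a) contributes 90
  first=3(b) contributes 60
|[w]| = 210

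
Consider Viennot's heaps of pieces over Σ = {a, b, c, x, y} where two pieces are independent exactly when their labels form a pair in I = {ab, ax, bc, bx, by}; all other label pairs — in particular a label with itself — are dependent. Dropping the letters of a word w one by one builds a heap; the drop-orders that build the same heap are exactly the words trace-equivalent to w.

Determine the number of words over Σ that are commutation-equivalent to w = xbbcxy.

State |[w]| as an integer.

15

drop 0:x onto floor
drop 1:b onto floor
drop 2:b onto {1:b}
drop 3:c onto {0:x}
drop 4:x onto {3:c}
drop 5:y onto {4:x}
ground layer = {0:x, 1:b}
drop-orders for the pieces not yet dropped (sum over which currently-grounded one goes next):
  1 to go: {2} 1  {5} 1
  2 to go: {1,2} 1  {2,5} 2  {4,5} 1
  3 to go: {1,2,5} 3  {2,4,5} 3  {3,4,5} 1
  4 to go: {0,3,4,5} 1  {1,2,4,5} 6  {2,3,4,5} 4
  if 0:x drops first: 10 orders
  if 1:b drops first: 5 orders
heap linearizations: 15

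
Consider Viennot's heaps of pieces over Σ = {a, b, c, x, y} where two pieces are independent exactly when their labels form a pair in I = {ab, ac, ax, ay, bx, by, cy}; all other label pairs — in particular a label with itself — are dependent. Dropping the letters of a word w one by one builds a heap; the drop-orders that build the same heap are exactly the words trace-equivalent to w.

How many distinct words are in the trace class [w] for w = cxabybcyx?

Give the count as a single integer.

drop 0:c onto floor
drop 1:x onto {0:c}
drop 2:a onto floor
drop 3:b onto {0:c}
drop 4:y onto {1:x}
drop 5:b onto {3:b}
drop 6:c onto {1:x, 5:b}
drop 7:y onto {4:y}
drop 8:x onto {6:c, 7:y}
ground layer = {0:c, 2:a}
drop-orders for the pieces not yet dropped (sum over which currently-grounded one goes next):
  1 to go: {2} 1  {8} 1
  2 to go: {2,8} 2  {6,8} 1  {7,8} 1
  3 to go: {2,6,8} 3  {2,7,8} 3  {4,7,8} 1  {5,6,8} 1  {6,7,8} 2
  4 to go: {2,4,7,8} 4  {2,5,6,8} 4  {2,6,7,8} 8  {3,5,6,8} 1  {4,6,7,8} 3  {5,6,7,8} 3
  5 to go: {1,4,6,7,8} 3  {2,3,5,6,8} 5  {2,4,6,7,8} 15  {2,5,6,7,8} 15  {3,5,6,7,8} 4  {4,5,6,7,8} 6
  6 to go: {1,2,4,6,7,8} 18  {1,4,5,6,7,8} 9  {2,3,5,6,7,8} 24  {2,4,5,6,7,8} 36  {3,4,5,6,7,8} 10
  7 to go: {1,2,4,5,6,7,8} 63  {1,3,4,5,6,7,8} 19  {2,3,4,5,6,7,8} 70
  if 0:c drops first: 152 orders
  if 2:a drops first: 19 orders
heap linearizations: 171

171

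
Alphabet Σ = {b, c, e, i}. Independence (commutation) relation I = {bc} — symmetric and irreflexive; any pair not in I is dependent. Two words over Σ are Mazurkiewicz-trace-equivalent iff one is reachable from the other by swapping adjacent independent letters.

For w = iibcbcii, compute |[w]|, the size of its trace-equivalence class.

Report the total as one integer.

6

#0=i has no predecessor
#1=i depends on [0:i]
#2=b depends on [1:i]
#3=c depends on [1:i]
#4=b depends on [2:b]
#5=c depends on [3:c]
#6=i depends on [4:b, 5:c]
#7=i depends on [6:i]
sources: [0:i]
N(rest) = Σ N(rest − s) over sources s of rest; N(one piece) = 1:
  size 1 → [7]=1
  size 2 → [6,7]=1
  size 3 → [4,6,7]=1  [5,6,7]=1
  size 4 → [2,4,6,7]=1  [3,5,6,7]=1  [4,5,6,7]=2
  size 5 → [2,4,5,6,7]=3  [3,4,5,6,7]=3
  size 6 → [2,3,4,5,6,7]=6
  first=0(i) contributes 6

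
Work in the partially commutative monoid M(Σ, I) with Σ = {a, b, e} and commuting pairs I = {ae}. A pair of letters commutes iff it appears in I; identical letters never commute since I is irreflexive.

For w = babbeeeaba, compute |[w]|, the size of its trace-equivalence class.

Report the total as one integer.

piece 0:b — minimal
piece 1:a rests on {0:b}
piece 2:b rests on {1:a}
piece 3:b rests on {2:b}
piece 4:e rests on {3:b}
piece 5:e rests on {4:e}
piece 6:e rests on {5:e}
piece 7:a rests on {3:b}
piece 8:b rests on {6:e, 7:a}
piece 9:a rests on {8:b}
minimal pieces: {0:b}
ways to finish when only these pieces remain (= sum over removing one remaining piece with nothing left below it):
  1 left: {9}→1
  2 left: {8,9}→1
  3 left: {6,8,9}→1  {7,8,9}→1
  4 left: {5,6,8,9}→1  {6,7,8,9}→2
  5 left: {4,5,6,8,9}→1  {5,6,7,8,9}→3
  6 left: {4,5,6,7,8,9}→4
  7 left: {3,4,5,6,7,8,9}→4
  8 left: {2,3,4,5,6,7,8,9}→4
  placing 0:b first → 4 extensions

4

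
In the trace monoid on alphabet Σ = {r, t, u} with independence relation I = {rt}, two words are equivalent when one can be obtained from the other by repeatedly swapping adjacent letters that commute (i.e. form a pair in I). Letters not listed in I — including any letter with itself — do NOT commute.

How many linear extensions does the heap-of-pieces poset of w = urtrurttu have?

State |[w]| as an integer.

drop 0:u onto floor
drop 1:r onto {0:u}
drop 2:t onto {0:u}
drop 3:r onto {1:r}
drop 4:u onto {2:t, 3:r}
drop 5:r onto {4:u}
drop 6:t onto {4:u}
drop 7:t onto {6:t}
drop 8:u onto {5:r, 7:t}
ground layer = {0:u}
drop-orders for the pieces not yet dropped (sum over which currently-grounded one goes next):
  1 to go: {8} 1
  2 to go: {5,8} 1  {7,8} 1
  3 to go: {5,7,8} 2  {6,7,8} 1
  4 to go: {5,6,7,8} 3
  5 to go: {4,5,6,7,8} 3
  6 to go: {2,4,5,6,7,8} 3  {3,4,5,6,7,8} 3
  7 to go: {1,3,4,5,6,7,8} 3  {2,3,4,5,6,7,8} 6
  if 0:u drops first: 9 orders

9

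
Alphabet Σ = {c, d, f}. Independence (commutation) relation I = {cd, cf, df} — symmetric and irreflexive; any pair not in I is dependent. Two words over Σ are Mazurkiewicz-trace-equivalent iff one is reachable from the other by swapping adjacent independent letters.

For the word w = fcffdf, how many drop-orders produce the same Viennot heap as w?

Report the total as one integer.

30

drop 0:f onto floor
drop 1:c onto floor
drop 2:f onto {0:f}
drop 3:f onto {2:f}
drop 4:d onto floor
drop 5:f onto {3:f}
ground layer = {0:f, 1:c, 4:d}
drop-orders for the pieces not yet dropped (sum over which currently-grounded one goes next):
  1 to go: {1} 1  {4} 1  {5} 1
  2 to go: {1,4} 2  {1,5} 2  {3,5} 1  {4,5} 2
  3 to go: {1,3,5} 3  {1,4,5} 6  {2,3,5} 1  {3,4,5} 3
  4 to go: {0,2,3,5} 1  {1,2,3,5} 4  {1,3,4,5} 12  {2,3,4,5} 4
  if 0:f drops first: 20 orders
  if 1:c drops first: 5 orders
  if 4:d drops first: 5 orders
heap linearizations: 30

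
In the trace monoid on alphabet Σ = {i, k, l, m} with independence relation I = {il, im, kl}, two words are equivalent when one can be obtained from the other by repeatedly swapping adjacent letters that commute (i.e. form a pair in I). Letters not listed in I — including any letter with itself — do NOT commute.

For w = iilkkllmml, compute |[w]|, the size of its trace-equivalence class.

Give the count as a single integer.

35

piece 0:i — minimal
piece 1:i rests on {0:i}
piece 2:l — minimal
piece 3:k rests on {1:i}
piece 4:k rests on {3:k}
piece 5:l rests on {2:l}
piece 6:l rests on {5:l}
piece 7:m rests on {4:k, 6:l}
piece 8:m rests on {7:m}
piece 9:l rests on {8:m}
minimal pieces: {0:i, 2:l}
ways to finish when only these pieces remain (= sum over removing one remaining piece with nothing left below it):
  1 left: {9}→1
  2 left: {8,9}→1
  3 left: {7,8,9}→1
  4 left: {4,7,8,9}→1  {6,7,8,9}→1
  5 left: {3,4,7,8,9}→1  {4,6,7,8,9}→2  {5,6,7,8,9}→1
  6 left: {1,3,4,7,8,9}→1  {2,5,6,7,8,9}→1  {3,4,6,7,8,9}→3  {4,5,6,7,8,9}→3
  7 left: {0,1,3,4,7,8,9}→1  {1,3,4,6,7,8,9}→4  {2,4,5,6,7,8,9}→4  {3,4,5,6,7,8,9}→6
  8 left: {0,1,3,4,6,7,8,9}→5  {1,3,4,5,6,7,8,9}→10  {2,3,4,5,6,7,8,9}→10
  placing 0:i first → 20 extensions
  placing 2:l first → 15 extensions
total linear extensions = 35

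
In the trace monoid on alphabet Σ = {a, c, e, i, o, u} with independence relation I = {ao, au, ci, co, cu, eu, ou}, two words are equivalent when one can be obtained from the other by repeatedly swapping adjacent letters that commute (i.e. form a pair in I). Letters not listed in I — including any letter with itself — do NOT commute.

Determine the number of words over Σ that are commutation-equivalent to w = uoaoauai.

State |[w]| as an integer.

210

drop 0:u onto floor
drop 1:o onto floor
drop 2:a onto floor
drop 3:o onto {1:o}
drop 4:a onto {2:a}
drop 5:u onto {0:u}
drop 6:a onto {4:a}
drop 7:i onto {3:o, 5:u, 6:a}
ground layer = {0:u, 1:o, 2:a}
drop-orders for the pieces not yet dropped (sum over which currently-grounded one goes next):
  1 to go: {7} 1
  2 to go: {3,7} 1  {5,7} 1  {6,7} 1
  3 to go: {0,5,7} 1  {1,3,7} 1  {3,5,7} 2  {3,6,7} 2  {4,6,7} 1  {5,6,7} 2
  4 to go: {0,3,5,7} 3  {0,5,6,7} 3  {1,3,5,7} 3  {1,3,6,7} 3  {2,4,6,7} 1  {3,4,6,7} 3  {3,5,6,7} 6  {4,5,6,7} 3
  5 to go: {0,1,3,5,7} 6  {0,3,5,6,7} 12  {0,4,5,6,7} 6  {1,3,4,6,7} 6  {1,3,5,6,7} 12  {2,3,4,6,7} 4  {2,4,5,6,7} 4  {3,4,5,6,7} 12
  6 to go: {0,1,3,5,6,7} 30  {0,2,4,5,6,7} 10  {0,3,4,5,6,7} 30  {1,2,3,4,6,7} 10  {1,3,4,5,6,7} 30  {2,3,4,5,6,7} 20
  if 0:u drops first: 60 orders
  if 1:o drops first: 60 orders
  if 2:a drops first: 90 orders
heap linearizations: 210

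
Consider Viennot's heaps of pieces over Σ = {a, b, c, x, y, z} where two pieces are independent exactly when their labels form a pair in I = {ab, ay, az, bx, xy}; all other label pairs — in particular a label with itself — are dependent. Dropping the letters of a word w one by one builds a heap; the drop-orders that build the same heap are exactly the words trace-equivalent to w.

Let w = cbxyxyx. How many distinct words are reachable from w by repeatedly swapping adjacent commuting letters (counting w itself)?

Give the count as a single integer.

0(c) covers ∅
1(b) covers 0:c
2(x) covers 0:c
3(y) covers 1:b
4(x) covers 2:x
5(y) covers 3:y
6(x) covers 4:x
floor of heap: 0:c
completions by unplaced set U, small U first (add the entries for U minus each lowest piece of U):
  |U|=1: {5}:1  {6}:1
  |U|=2: {3,5}:1  {4,6}:1  {5,6}:2
  |U|=3: {1,3,5}:1  {2,4,6}:1  {3,5,6}:3  {4,5,6}:3
  |U|=4: {1,3,5,6}:4  {2,4,5,6}:4  {3,4,5,6}:6
  |U|=5: {1,3,4,5,6}:10  {2,3,4,5,6}:10
  start at 0(c): 20

20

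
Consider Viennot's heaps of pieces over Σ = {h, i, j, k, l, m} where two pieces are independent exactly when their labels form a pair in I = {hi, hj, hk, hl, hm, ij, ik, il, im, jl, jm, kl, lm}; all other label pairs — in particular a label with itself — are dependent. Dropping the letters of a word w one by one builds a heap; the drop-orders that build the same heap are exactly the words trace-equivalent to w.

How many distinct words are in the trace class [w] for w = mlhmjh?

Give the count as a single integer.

180

piece 0:m — minimal
piece 1:l — minimal
piece 2:h — minimal
piece 3:m rests on {0:m}
piece 4:j — minimal
piece 5:h rests on {2:h}
minimal pieces: {0:m, 1:l, 2:h, 4:j}
ways to finish when only these pieces remain (= sum over removing one remaining piece with nothing left below it):
  1 left: {1}→1  {3}→1  {4}→1  {5}→1
  2 left: {0,3}→1  {1,3}→2  {1,4}→2  {1,5}→2  {2,5}→1  {3,4}→2  {3,5}→2  {4,5}→2
  3 left: {0,1,3}→3  {0,3,4}→3  {0,3,5}→3  {1,2,5}→3  {1,3,4}→6  {1,3,5}→6  {1,4,5}→6  {2,3,5}→3  {2,4,5}→3  {3,4,5}→6
  4 left: {0,1,3,4}→12  {0,1,3,5}→12  {0,2,3,5}→6  {0,3,4,5}→12  {1,2,3,5}→12  {1,2,4,5}→12  {1,3,4,5}→24  {2,3,4,5}→12
  placing 0:m first → 60 extensions
  placing 1:l first → 30 extensions
  placing 2:h first → 60 extensions
  placing 4:j first → 30 extensions
total linear extensions = 180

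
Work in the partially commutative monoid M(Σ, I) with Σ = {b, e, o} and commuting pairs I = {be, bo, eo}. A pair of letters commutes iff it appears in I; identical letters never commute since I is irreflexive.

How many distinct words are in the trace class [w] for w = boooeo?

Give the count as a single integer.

drop 0:b onto floor
drop 1:o onto floor
drop 2:o onto {1:o}
drop 3:o onto {2:o}
drop 4:e onto floor
drop 5:o onto {3:o}
ground layer = {0:b, 1:o, 4:e}
drop-orders for the pieces not yet dropped (sum over which currently-grounded one goes next):
  1 to go: {0} 1  {4} 1  {5} 1
  2 to go: {0,4} 2  {0,5} 2  {3,5} 1  {4,5} 2
  3 to go: {0,3,5} 3  {0,4,5} 6  {2,3,5} 1  {3,4,5} 3
  4 to go: {0,2,3,5} 4  {0,3,4,5} 12  {1,2,3,5} 1  {2,3,4,5} 4
  if 0:b drops first: 5 orders
  if 1:o drops first: 20 orders
  if 4:e drops first: 5 orders
heap linearizations: 30

30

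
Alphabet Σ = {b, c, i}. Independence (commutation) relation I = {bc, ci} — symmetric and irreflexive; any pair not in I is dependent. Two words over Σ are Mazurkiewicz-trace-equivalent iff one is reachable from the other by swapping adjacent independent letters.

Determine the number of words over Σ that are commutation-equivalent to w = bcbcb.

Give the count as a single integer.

piece 0:b — minimal
piece 1:c — minimal
piece 2:b rests on {0:b}
piece 3:c rests on {1:c}
piece 4:b rests on {2:b}
minimal pieces: {0:b, 1:c}
ways to finish when only these pieces remain (= sum over removing one remaining piece with nothing left below it):
  1 left: {3}→1  {4}→1
  2 left: {1,3}→1  {2,4}→1  {3,4}→2
  3 left: {0,2,4}→1  {1,3,4}→3  {2,3,4}→3
  placing 0:b first → 6 extensions
  placing 1:c first → 4 extensions
total linear extensions = 10

10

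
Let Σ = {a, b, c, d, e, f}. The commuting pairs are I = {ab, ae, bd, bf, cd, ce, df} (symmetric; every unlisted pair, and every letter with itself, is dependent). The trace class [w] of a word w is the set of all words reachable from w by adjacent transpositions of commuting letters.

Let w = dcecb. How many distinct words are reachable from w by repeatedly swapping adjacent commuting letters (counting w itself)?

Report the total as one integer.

6

piece 0:d — minimal
piece 1:c — minimal
piece 2:e rests on {0:d}
piece 3:c rests on {1:c}
piece 4:b rests on {2:e, 3:c}
minimal pieces: {0:d, 1:c}
ways to finish when only these pieces remain (= sum over removing one remaining piece with nothing left below it):
  1 left: {4}→1
  2 left: {2,4}→1  {3,4}→1
  3 left: {0,2,4}→1  {1,3,4}→1  {2,3,4}→2
  placing 0:d first → 3 extensions
  placing 1:c first → 3 extensions
total linear extensions = 6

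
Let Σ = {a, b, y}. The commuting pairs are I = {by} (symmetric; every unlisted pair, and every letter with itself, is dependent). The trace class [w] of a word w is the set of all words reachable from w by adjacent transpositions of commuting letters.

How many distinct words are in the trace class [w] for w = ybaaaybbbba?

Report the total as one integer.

drop 0:y onto floor
drop 1:b onto floor
drop 2:a onto {0:y, 1:b}
drop 3:a onto {2:a}
drop 4:a onto {3:a}
drop 5:y onto {4:a}
drop 6:b onto {4:a}
drop 7:b onto {6:b}
drop 8:b onto {7:b}
drop 9:b onto {8:b}
drop 10:a onto {5:y, 9:b}
ground layer = {0:y, 1:b}
drop-orders for the pieces not yet dropped (sum over which currently-grounded one goes next):
  1 to go: {10} 1
  2 to go: {5,10} 1  {9,10} 1
  3 to go: {5,9,10} 2  {8,9,10} 1
  4 to go: {5,8,9,10} 3  {7,8,9,10} 1
  5 to go: {5,7,8,9,10} 4  {6,7,8,9,10} 1
  6 to go: {5,6,7,8,9,10} 5
  7 to go: {4,5,6,7,8,9,10} 5
  8 to go: {3,4,5,6,7,8,9,10} 5
  9 to go: {2,3,4,5,6,7,8,9,10} 5
  if 0:y drops first: 5 orders
  if 1:b drops first: 5 orders
heap linearizations: 10

10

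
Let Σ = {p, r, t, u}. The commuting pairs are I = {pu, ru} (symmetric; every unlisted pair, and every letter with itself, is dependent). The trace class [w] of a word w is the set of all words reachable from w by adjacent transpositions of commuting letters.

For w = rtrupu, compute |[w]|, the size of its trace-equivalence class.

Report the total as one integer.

6

0(r) covers ∅
1(t) covers 0:r
2(r) covers 1:t
3(u) covers 1:t
4(p) covers 2:r
5(u) covers 3:u
floor of heap: 0:r
completions by unplaced set U, small U first (add the entries for U minus each lowest piece of U):
  |U|=1: {4}:1  {5}:1
  |U|=2: {2,4}:1  {3,5}:1  {4,5}:2
  |U|=3: {2,4,5}:3  {3,4,5}:3
  |U|=4: {2,3,4,5}:6
  start at 0(r): 6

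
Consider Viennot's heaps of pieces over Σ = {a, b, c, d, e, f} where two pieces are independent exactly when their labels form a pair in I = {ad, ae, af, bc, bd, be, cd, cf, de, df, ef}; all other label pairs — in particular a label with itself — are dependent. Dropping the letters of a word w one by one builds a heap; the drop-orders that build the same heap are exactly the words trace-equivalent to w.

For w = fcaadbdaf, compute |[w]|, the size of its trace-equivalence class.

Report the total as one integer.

piece 0:f — minimal
piece 1:c — minimal
piece 2:a rests on {1:c}
piece 3:a rests on {2:a}
piece 4:d — minimal
piece 5:b rests on {0:f, 3:a}
piece 6:d rests on {4:d}
piece 7:a rests on {5:b}
piece 8:f rests on {5:b}
minimal pieces: {0:f, 1:c, 4:d}
ways to finish when only these pieces remain (= sum over removing one remaining piece with nothing left below it):
  1 left: {6}→1  {7}→1  {8}→1
  2 left: {4,6}→1  {6,7}→2  {6,8}→2  {7,8}→2
  3 left: {4,6,7}→3  {4,6,8}→3  {5,7,8}→2  {6,7,8}→6
  4 left: {0,5,7,8}→2  {3,5,7,8}→2  {4,6,7,8}→12  {5,6,7,8}→8
  5 left: {0,3,5,7,8}→4  {0,5,6,7,8}→10  {2,3,5,7,8}→2  {3,5,6,7,8}→10  {4,5,6,7,8}→20
  6 left: {0,2,3,5,7,8}→6  {0,3,5,6,7,8}→24  {0,4,5,6,7,8}→30  {1,2,3,5,7,8}→2  {2,3,5,6,7,8}→12  {3,4,5,6,7,8}→30
  7 left: {0,1,2,3,5,7,8}→8  {0,2,3,5,6,7,8}→42  {0,3,4,5,6,7,8}→84  {1,2,3,5,6,7,8}→14  {2,3,4,5,6,7,8}→42
  placing 0:f first → 56 extensions
  placing 1:c first → 168 extensions
  placing 4:d first → 64 extensions
total linear extensions = 288

288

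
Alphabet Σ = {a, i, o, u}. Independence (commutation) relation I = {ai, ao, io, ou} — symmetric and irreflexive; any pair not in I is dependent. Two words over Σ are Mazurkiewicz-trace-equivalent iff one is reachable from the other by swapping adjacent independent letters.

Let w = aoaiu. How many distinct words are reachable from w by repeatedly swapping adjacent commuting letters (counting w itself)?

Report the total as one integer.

15

#0=a has no predecessor
#1=o has no predecessor
#2=a depends on [0:a]
#3=i has no predecessor
#4=u depends on [2:a, 3:i]
sources: [0:a, 1:o, 3:i]
N(rest) = Σ N(rest − s) over sources s of rest; N(one piece) = 1:
  size 1 → [1]=1  [4]=1
  size 2 → [1,4]=2  [2,4]=1  [3,4]=1
  size 3 → [0,2,4]=1  [1,2,4]=3  [1,3,4]=3  [2,3,4]=2
  first=0(a) contributes 8
  first=1(o) contributes 3
  first=3(i) contributes 4
|[w]| = 15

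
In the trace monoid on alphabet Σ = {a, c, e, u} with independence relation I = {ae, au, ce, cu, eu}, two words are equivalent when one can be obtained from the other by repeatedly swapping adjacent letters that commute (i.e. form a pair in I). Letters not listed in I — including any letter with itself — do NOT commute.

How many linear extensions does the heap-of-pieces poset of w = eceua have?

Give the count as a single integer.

30

0(e) covers ∅
1(c) covers ∅
2(e) covers 0:e
3(u) covers ∅
4(a) covers 1:c
floor of heap: 0:e, 1:c, 3:u
completions by unplaced set U, small U first (add the entries for U minus each lowest piece of U):
  |U|=1: {2}:1  {3}:1  {4}:1
  |U|=2: {0,2}:1  {1,4}:1  {2,3}:2  {2,4}:2  {3,4}:2
  |U|=3: {0,2,3}:3  {0,2,4}:3  {1,2,4}:3  {1,3,4}:3  {2,3,4}:6
  start at 0(e): 12
  start at 1(c): 12
  start at 3(u): 6
sum over floor = 30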